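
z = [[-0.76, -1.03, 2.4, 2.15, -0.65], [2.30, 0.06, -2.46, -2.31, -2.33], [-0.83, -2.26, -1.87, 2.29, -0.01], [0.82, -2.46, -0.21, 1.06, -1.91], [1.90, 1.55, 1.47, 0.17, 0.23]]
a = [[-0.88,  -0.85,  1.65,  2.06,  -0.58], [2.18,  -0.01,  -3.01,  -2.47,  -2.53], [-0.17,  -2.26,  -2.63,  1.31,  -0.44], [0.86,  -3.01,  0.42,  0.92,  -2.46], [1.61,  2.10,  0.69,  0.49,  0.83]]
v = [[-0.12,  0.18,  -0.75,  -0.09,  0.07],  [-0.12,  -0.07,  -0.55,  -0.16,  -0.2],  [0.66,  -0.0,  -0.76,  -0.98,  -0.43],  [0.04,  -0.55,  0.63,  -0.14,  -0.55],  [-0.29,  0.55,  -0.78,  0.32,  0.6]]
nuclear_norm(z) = 15.86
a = z + v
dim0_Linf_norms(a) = [2.18, 3.01, 3.01, 2.47, 2.53]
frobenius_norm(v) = 2.38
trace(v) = -0.49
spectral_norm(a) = 5.91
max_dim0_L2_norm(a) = 4.4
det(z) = 69.03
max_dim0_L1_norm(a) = 8.4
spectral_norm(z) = 5.55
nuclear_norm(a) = 16.71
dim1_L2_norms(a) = [2.97, 5.13, 3.74, 4.11, 2.9]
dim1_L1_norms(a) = [6.02, 10.2, 6.81, 7.67, 5.72]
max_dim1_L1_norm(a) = 10.2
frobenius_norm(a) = 8.62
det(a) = 135.84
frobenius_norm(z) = 8.30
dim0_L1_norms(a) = [5.7, 8.23, 8.4, 7.25, 6.84]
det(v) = 0.00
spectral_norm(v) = 1.74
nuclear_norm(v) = 3.79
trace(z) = -1.28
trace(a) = -1.77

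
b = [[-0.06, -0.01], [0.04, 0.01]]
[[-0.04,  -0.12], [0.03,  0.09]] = b @[[0.93, 1.98],  [-1.21, 0.61]]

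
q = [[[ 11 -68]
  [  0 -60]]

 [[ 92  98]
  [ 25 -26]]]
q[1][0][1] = 98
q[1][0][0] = 92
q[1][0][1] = 98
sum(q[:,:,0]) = 128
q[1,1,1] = -26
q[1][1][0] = 25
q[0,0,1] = -68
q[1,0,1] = 98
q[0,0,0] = 11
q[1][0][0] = 92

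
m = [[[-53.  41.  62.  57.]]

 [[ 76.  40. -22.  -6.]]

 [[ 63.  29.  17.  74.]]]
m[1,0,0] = 76.0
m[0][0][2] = 62.0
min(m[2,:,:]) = 17.0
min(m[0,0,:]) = -53.0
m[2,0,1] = 29.0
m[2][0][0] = 63.0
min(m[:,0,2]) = -22.0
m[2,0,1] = 29.0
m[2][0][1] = 29.0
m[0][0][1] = 41.0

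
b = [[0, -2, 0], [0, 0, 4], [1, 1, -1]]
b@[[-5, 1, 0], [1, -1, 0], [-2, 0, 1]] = [[-2, 2, 0], [-8, 0, 4], [-2, 0, -1]]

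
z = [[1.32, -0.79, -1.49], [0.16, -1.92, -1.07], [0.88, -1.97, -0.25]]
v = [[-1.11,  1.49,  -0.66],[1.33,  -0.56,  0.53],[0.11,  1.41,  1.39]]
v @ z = [[-1.81, -0.68, 0.22], [2.13, -1.02, -1.52], [1.59, -5.53, -2.02]]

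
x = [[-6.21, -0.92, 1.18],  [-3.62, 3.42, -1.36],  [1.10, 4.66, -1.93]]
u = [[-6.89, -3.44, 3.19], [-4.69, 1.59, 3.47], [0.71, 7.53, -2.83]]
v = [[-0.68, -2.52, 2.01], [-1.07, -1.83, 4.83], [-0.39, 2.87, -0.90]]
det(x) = -14.91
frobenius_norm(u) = 13.09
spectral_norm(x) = 7.30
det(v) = 7.87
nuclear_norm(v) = 9.42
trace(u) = -8.13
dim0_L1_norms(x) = [10.93, 9.0, 4.47]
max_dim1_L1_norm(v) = 7.73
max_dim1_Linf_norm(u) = 7.53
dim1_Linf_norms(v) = [2.52, 4.83, 2.87]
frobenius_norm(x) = 9.70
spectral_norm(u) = 10.86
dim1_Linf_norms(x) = [6.21, 3.62, 4.66]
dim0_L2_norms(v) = [1.33, 4.24, 5.31]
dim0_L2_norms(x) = [7.27, 5.85, 2.64]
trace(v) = -3.41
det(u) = 131.96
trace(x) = -4.72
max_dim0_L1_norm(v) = 7.74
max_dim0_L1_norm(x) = 10.93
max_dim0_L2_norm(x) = 7.27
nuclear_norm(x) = 14.00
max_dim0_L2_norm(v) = 5.31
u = v + x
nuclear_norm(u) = 19.67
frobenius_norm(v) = 6.92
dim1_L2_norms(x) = [6.39, 5.16, 5.16]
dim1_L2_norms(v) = [3.29, 5.27, 3.03]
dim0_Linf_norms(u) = [6.89, 7.53, 3.47]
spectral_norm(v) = 6.43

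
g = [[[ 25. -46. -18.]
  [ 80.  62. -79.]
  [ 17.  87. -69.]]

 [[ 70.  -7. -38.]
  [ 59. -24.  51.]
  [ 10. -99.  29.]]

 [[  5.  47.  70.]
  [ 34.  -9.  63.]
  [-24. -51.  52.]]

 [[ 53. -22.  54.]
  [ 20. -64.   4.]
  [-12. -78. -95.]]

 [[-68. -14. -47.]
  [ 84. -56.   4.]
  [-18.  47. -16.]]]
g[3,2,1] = -78.0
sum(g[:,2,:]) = -220.0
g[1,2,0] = 10.0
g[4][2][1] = 47.0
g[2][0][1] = 47.0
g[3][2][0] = -12.0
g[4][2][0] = -18.0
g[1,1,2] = 51.0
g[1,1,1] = -24.0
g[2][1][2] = 63.0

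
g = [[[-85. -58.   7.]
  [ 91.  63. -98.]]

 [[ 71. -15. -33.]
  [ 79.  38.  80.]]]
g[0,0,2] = 7.0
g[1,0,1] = -15.0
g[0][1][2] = -98.0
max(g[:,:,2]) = 80.0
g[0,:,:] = [[-85.0, -58.0, 7.0], [91.0, 63.0, -98.0]]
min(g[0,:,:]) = -98.0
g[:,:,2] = [[7.0, -98.0], [-33.0, 80.0]]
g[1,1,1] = 38.0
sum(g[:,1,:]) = 253.0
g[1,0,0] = 71.0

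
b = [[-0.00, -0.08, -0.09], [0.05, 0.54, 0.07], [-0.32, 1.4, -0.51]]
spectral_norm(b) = 1.60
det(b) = -0.02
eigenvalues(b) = [-0.64, 0.06, 0.62]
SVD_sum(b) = [[0.01, -0.05, 0.01], [-0.09, 0.45, -0.14], [-0.28, 1.43, -0.44]] + [[-0.05, -0.03, -0.08],[0.12, 0.09, 0.22],[-0.04, -0.03, -0.07]] + [[0.04, 0.0, -0.02], [0.01, 0.00, -0.01], [-0.0, -0.00, 0.0]]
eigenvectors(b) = [[-0.13,0.86,-0.19], [0.06,-0.01,0.59], [-0.99,-0.52,0.79]]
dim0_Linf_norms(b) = [0.32, 1.4, 0.51]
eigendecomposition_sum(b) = [[-0.04,0.08,-0.07], [0.02,-0.04,0.04], [-0.33,0.64,-0.56]] + [[0.05, 0.02, -0.01],  [-0.0, -0.0, 0.0],  [-0.03, -0.01, 0.0]] + [[-0.01, -0.19, -0.01], [0.03, 0.58, 0.03], [0.04, 0.78, 0.05]]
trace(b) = 0.03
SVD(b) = [[0.03, 0.34, -0.94],[-0.30, -0.89, -0.33],[-0.95, 0.29, 0.07]] @ diag([1.595587172458113, 0.29651232498320956, 0.04671205647557142]) @ [[0.18, -0.94, 0.29], [-0.47, -0.34, -0.82], [-0.87, -0.01, 0.5]]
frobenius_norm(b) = 1.62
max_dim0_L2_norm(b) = 1.5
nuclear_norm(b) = 1.94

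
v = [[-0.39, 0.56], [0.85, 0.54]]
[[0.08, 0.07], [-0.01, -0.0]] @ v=[[0.03, 0.08], [0.00, -0.01]]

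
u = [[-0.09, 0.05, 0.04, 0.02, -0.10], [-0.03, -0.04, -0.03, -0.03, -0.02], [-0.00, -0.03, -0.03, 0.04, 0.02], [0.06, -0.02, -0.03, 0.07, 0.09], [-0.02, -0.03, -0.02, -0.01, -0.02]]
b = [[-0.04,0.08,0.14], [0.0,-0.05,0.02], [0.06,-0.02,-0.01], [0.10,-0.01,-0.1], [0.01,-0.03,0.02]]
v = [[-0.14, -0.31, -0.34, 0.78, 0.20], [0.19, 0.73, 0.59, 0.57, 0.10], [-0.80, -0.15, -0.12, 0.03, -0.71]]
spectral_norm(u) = 0.19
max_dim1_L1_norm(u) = 0.3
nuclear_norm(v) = 3.11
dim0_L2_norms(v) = [0.83, 0.81, 0.69, 0.97, 0.74]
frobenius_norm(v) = 1.82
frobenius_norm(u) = 0.23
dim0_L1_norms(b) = [0.21, 0.19, 0.29]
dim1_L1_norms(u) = [0.3, 0.15, 0.12, 0.27, 0.1]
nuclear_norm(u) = 0.36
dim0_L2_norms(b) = [0.12, 0.1, 0.17]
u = b @ v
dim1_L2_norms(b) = [0.17, 0.05, 0.06, 0.14, 0.04]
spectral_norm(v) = 1.27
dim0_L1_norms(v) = [1.13, 1.19, 1.05, 1.38, 1.01]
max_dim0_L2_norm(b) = 0.17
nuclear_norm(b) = 0.36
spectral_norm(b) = 0.21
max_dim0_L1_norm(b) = 0.29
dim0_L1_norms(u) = [0.2, 0.17, 0.15, 0.17, 0.25]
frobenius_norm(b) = 0.24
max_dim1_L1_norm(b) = 0.26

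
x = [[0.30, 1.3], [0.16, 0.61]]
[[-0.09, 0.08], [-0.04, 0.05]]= x @ [[0.35, 0.80], [-0.15, -0.12]]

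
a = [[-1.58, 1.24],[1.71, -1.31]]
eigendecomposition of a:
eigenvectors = [[-0.68, -0.61], [0.73, -0.79]]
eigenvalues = [-2.91, 0.02]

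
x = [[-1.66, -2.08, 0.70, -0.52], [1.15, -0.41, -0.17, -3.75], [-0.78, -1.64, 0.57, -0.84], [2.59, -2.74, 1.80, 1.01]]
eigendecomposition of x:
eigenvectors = [[(-0.25-0.46j),  (-0.25+0.46j),  -0.12+0.00j,  0.17+0.00j], [-0.61+0.00j,  -0.61-0.00j,  0.43+0.00j,  -0.62+0.00j], [(-0.28-0.29j),  -0.28+0.29j,  0.89+0.00j,  (0.07+0j)], [-0.36+0.26j,  -0.36-0.26j,  (-0.12+0j),  (0.77+0j)]]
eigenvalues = [(-2.22+2.42j), (-2.22-2.42j), (0.01+0j), (3.95+0j)]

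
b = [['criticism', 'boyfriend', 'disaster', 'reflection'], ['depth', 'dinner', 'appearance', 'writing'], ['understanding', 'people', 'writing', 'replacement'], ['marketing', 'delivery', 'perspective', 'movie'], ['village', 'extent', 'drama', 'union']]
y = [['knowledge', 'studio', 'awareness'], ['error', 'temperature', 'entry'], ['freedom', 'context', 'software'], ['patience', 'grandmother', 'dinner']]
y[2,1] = 'context'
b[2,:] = ['understanding', 'people', 'writing', 'replacement']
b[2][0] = 'understanding'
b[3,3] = 'movie'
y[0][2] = 'awareness'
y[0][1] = 'studio'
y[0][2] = 'awareness'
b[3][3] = 'movie'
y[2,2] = 'software'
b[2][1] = 'people'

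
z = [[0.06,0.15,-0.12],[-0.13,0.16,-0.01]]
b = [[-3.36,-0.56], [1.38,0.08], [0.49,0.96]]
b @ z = [[-0.13,-0.59,0.41], [0.07,0.22,-0.17], [-0.10,0.23,-0.07]]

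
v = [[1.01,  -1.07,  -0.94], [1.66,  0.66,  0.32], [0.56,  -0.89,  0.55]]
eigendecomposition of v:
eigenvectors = [[-0.07+0.58j, (-0.07-0.58j), (-0.3+0j)], [(0.68+0j), 0.68-0.00j, -0.62+0.00j], [0.20+0.40j, 0.20-0.40j, (0.73+0j)]]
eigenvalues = [(0.57+1.62j), (0.57-1.62j), (1.08+0j)]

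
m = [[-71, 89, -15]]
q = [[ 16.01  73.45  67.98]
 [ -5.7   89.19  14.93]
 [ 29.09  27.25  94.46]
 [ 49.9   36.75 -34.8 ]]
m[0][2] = -15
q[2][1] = 27.25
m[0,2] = -15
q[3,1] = 36.75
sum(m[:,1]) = 89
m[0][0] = -71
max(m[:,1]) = 89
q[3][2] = -34.8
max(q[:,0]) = 49.9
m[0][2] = -15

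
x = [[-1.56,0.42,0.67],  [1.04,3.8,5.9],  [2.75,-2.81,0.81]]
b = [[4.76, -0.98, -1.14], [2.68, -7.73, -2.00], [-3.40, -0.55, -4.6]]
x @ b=[[-8.58, -2.09, -2.14], [-4.93, -33.64, -35.93], [2.81, 18.58, -1.24]]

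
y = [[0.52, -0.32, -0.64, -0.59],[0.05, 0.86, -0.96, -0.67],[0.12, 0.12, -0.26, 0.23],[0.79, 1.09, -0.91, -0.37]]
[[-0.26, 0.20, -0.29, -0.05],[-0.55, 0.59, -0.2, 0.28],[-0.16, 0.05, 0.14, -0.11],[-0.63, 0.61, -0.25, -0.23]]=y@[[-0.06, 0.05, -0.25, -0.56], [-0.15, 0.27, -0.05, 0.01], [0.48, -0.22, -0.21, -0.10], [-0.06, -0.21, 0.52, -0.30]]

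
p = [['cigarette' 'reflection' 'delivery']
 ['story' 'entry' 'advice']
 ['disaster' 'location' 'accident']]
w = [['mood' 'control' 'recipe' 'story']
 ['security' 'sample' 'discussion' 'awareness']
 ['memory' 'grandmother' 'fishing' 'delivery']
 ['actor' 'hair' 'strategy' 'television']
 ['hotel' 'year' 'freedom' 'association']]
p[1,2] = 'advice'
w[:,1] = ['control', 'sample', 'grandmother', 'hair', 'year']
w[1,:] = ['security', 'sample', 'discussion', 'awareness']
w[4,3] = 'association'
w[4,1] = 'year'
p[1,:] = ['story', 'entry', 'advice']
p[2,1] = 'location'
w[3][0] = 'actor'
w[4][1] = 'year'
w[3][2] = 'strategy'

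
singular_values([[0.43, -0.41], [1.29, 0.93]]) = [1.59, 0.58]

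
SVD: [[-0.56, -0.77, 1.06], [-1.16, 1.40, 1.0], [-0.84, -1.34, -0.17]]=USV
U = [[-0.00,-0.71,0.71], [-0.91,-0.3,-0.3], [0.42,-0.64,-0.64]]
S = [2.19, 1.87, 0.75]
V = [[0.32, -0.84, -0.45], [0.68, 0.53, -0.50], [0.66, -0.15, 0.74]]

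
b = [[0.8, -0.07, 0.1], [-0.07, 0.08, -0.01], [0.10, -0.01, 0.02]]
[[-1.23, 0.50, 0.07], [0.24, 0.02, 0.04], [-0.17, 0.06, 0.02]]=b @ [[-1.18, 0.74, 0.01], [1.8, 0.89, 0.67], [-1.58, -0.26, 1.13]]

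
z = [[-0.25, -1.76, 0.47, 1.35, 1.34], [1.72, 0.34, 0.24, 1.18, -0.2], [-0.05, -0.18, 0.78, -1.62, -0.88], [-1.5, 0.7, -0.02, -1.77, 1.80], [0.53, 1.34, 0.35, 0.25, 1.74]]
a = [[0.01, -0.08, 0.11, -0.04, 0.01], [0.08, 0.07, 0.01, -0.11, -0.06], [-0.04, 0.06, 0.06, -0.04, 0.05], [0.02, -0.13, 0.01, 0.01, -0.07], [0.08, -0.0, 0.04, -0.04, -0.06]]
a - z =[[0.26, 1.68, -0.36, -1.39, -1.33], [-1.64, -0.27, -0.23, -1.29, 0.14], [0.01, 0.24, -0.72, 1.58, 0.93], [1.52, -0.83, 0.03, 1.78, -1.87], [-0.45, -1.34, -0.31, -0.29, -1.8]]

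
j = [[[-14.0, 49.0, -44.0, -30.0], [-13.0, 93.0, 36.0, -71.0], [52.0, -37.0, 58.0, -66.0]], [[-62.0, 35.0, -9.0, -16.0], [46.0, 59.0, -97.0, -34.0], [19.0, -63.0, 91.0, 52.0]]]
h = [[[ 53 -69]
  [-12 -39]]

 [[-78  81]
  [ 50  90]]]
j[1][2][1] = -63.0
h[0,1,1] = -39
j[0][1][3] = -71.0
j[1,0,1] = 35.0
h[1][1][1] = 90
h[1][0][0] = -78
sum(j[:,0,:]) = -91.0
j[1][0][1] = 35.0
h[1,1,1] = 90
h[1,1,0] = 50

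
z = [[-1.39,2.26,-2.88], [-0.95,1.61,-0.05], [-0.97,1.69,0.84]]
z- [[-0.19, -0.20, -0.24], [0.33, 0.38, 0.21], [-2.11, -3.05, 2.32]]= [[-1.20,2.46,-2.64], [-1.28,1.23,-0.26], [1.14,4.74,-1.48]]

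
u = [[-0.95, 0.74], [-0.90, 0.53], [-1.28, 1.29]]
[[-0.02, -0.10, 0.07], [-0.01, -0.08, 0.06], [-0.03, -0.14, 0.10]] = u @ [[0.01, 0.07, -0.05], [-0.01, -0.04, 0.03]]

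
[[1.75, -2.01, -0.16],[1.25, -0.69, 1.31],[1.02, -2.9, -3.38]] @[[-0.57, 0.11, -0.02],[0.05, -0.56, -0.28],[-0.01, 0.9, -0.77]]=[[-1.1, 1.17, 0.65], [-0.76, 1.70, -0.84], [-0.69, -1.31, 3.39]]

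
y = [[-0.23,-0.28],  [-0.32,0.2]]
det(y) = -0.136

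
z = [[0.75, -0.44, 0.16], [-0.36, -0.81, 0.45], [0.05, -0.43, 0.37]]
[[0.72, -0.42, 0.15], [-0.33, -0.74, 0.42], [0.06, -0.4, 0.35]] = z @ [[0.95,  -0.02,  0.0], [-0.02,  0.93,  0.01], [0.00,  0.01,  0.96]]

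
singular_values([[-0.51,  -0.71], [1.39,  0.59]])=[1.7, 0.4]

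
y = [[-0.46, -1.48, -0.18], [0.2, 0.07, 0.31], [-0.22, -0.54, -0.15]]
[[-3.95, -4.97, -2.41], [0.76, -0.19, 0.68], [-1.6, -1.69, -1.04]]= y@[[0.11,-0.66,1.97], [2.41,3.69,0.93], [1.83,-1.02,0.7]]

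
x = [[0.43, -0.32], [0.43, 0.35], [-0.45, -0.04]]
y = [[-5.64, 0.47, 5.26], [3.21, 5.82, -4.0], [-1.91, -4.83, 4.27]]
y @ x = [[-4.59, 1.76], [5.68, 1.17], [-4.82, -1.25]]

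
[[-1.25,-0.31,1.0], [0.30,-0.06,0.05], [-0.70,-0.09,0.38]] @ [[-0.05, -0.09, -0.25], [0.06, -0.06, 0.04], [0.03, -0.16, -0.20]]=[[0.07, -0.03, 0.1], [-0.02, -0.03, -0.09], [0.04, 0.01, 0.10]]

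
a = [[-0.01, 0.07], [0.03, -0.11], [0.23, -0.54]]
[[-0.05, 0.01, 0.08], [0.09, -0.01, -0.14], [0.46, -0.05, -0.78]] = a@ [[0.26, 0.23, -1.13], [-0.74, 0.19, 0.97]]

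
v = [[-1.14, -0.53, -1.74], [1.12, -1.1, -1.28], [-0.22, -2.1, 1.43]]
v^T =[[-1.14, 1.12, -0.22], [-0.53, -1.1, -2.1], [-1.74, -1.28, 1.43]]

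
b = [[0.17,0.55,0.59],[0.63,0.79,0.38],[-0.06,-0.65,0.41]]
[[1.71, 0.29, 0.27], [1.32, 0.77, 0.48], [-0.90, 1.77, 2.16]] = b @ [[-1.49, 2.79, 2.56], [2.28, -2.00, -2.35], [1.21, 1.55, 1.91]]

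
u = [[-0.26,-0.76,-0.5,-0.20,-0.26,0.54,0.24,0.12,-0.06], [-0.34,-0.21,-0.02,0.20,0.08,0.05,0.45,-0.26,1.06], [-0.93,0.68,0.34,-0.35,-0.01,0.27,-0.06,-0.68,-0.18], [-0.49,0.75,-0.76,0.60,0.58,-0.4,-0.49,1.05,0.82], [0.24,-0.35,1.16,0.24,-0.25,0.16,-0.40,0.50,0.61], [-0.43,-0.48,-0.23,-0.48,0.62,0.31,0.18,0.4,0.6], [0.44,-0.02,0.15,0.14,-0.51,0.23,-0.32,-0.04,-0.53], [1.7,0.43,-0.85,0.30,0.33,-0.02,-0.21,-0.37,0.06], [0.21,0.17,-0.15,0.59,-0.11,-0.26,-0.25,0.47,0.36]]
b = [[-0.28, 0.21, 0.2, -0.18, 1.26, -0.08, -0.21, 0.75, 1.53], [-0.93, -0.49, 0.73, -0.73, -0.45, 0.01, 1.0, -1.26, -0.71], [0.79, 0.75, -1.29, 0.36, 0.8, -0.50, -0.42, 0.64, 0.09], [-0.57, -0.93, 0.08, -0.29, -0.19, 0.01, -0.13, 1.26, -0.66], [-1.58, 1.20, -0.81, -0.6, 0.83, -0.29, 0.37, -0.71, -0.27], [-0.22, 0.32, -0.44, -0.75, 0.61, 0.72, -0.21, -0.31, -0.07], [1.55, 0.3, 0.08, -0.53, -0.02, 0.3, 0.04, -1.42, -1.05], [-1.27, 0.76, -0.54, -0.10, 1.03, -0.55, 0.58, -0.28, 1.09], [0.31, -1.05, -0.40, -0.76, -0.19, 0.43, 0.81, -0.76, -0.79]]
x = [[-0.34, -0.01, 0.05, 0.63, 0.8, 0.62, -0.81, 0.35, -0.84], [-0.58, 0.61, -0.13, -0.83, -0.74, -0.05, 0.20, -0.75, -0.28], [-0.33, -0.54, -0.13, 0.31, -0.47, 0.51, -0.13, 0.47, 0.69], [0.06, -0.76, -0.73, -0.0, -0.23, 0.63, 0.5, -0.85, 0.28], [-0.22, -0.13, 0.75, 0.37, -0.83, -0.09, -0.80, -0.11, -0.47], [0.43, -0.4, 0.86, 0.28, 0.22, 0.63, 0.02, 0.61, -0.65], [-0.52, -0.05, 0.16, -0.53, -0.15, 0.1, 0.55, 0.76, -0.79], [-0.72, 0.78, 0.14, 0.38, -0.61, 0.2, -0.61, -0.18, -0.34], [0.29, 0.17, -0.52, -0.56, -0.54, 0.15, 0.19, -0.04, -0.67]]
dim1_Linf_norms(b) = [1.53, 1.26, 1.29, 1.26, 1.58, 0.75, 1.55, 1.27, 1.05]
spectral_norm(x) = 2.49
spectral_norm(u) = 2.41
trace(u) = 0.20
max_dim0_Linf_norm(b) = 1.58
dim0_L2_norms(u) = [2.16, 1.49, 1.76, 1.14, 1.11, 0.88, 0.95, 1.55, 1.73]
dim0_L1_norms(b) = [7.5, 6.01, 4.57, 4.3, 5.38, 2.89, 3.77, 7.39, 6.26]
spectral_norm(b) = 3.96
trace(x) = -0.36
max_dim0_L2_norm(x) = 1.78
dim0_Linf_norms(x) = [0.72, 0.78, 0.86, 0.83, 0.83, 0.63, 0.81, 0.85, 0.84]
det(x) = 2.64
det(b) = 0.00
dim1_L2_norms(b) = [2.18, 2.34, 2.11, 1.83, 2.54, 1.39, 2.45, 2.34, 2.0]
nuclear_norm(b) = 15.25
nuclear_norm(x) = 12.04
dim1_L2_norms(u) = [1.17, 1.27, 1.46, 2.06, 1.57, 1.32, 0.97, 2.04, 0.97]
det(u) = 0.00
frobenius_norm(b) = 6.47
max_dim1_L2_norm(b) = 2.54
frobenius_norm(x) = 4.54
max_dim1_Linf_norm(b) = 1.58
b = x @ u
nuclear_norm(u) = 10.83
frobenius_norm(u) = 4.43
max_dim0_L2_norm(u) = 2.16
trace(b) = -1.83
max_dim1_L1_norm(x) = 4.45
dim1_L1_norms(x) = [4.45, 4.17, 3.58, 4.04, 3.77, 4.1, 3.61, 3.96, 3.13]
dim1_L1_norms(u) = [2.94, 2.67, 3.5, 5.94, 3.91, 3.73, 2.38, 4.27, 2.57]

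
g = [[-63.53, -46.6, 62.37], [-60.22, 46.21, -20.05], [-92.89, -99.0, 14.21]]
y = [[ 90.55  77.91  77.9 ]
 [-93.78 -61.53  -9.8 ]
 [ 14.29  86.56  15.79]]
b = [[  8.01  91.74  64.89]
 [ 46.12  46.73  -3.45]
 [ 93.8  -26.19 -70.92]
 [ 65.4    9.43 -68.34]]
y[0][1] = 77.91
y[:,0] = [90.55, -93.78, 14.29]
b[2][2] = -70.92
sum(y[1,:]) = -165.11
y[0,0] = 90.55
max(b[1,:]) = 46.73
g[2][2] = 14.21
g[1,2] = -20.05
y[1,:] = [-93.78, -61.53, -9.8]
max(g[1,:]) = 46.21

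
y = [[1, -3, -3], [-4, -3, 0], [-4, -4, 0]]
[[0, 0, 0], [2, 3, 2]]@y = [[0, 0, 0], [-18, -23, -6]]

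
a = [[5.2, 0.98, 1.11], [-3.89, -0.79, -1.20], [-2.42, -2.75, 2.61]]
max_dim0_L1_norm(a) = 11.51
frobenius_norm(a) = 8.16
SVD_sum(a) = [[5.02, 1.66, 0.28], [-3.79, -1.25, -0.21], [-2.86, -0.95, -0.16]] + [[0.14, -0.58, 0.9], [-0.14, 0.58, -0.90], [0.44, -1.80, 2.77]] + [[0.04, -0.1, -0.07], [0.05, -0.12, -0.09], [0.00, -0.01, -0.01]]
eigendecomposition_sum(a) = [[0.11, 0.14, 0.02], [-0.35, -0.46, -0.06], [-0.23, -0.31, -0.04]] + [[4.37,  -1.48,  4.24],[-3.11,  1.06,  -3.02],[-1.29,  0.44,  -1.25]] + [[0.73, 2.32, -3.14], [-0.43, -1.38, 1.87], [-0.90, -2.88, 3.90]]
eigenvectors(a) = [[0.25, -0.79, -0.59], [-0.81, 0.56, 0.35], [-0.54, 0.23, 0.73]]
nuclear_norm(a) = 11.16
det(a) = -5.33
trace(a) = 7.02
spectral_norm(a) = 7.29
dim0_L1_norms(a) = [11.51, 4.52, 4.92]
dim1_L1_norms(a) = [7.29, 5.88, 7.78]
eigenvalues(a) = [-0.39, 4.17, 3.24]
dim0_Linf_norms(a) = [5.2, 2.75, 2.61]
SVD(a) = [[-0.73, 0.29, 0.62], [0.55, -0.30, 0.78], [0.41, 0.91, 0.05]] @ diag([7.290736775584409, 3.6694830580527555, 0.19937742049898513]) @ [[-0.95, -0.31, -0.05], [0.13, -0.54, 0.83], [0.29, -0.78, -0.55]]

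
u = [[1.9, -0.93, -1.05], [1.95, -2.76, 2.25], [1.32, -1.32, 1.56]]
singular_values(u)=[4.83, 2.12, 0.35]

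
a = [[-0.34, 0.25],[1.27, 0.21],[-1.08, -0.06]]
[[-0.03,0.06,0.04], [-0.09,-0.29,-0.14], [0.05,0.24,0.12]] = a @ [[-0.04, -0.22, -0.11], [-0.17, -0.04, 0.02]]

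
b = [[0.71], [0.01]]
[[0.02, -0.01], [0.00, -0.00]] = b@[[0.03, -0.02]]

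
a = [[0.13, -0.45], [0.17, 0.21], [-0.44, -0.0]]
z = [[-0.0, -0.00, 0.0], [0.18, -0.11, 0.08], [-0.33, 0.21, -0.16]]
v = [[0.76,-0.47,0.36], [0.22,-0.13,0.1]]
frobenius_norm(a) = 0.70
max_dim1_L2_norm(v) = 0.96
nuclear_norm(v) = 1.01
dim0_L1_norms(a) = [0.74, 0.66]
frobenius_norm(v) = 1.00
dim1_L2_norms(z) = [0.0, 0.23, 0.42]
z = a @ v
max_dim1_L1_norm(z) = 0.7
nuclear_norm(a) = 0.98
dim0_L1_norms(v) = [0.98, 0.6, 0.46]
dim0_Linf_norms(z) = [0.33, 0.21, 0.16]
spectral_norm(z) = 0.48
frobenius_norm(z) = 0.48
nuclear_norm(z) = 0.49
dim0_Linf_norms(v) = [0.76, 0.47, 0.36]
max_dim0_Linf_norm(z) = 0.33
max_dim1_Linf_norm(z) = 0.33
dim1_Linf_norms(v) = [0.76, 0.22]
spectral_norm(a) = 0.52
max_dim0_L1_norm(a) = 0.74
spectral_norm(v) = 1.00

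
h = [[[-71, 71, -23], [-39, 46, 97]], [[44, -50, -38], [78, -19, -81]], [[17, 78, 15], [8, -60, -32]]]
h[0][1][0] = -39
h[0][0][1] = 71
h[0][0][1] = 71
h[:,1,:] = [[-39, 46, 97], [78, -19, -81], [8, -60, -32]]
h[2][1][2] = -32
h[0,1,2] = 97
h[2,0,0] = 17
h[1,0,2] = -38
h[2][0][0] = 17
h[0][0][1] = 71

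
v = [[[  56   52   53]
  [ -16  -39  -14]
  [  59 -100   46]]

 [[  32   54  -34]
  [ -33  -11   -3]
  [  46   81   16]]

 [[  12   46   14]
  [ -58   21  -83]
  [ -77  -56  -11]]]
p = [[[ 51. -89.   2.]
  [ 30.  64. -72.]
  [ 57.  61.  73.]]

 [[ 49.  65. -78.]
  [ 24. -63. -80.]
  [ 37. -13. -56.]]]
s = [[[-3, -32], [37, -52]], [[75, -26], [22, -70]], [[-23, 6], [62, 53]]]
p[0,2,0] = 57.0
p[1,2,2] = -56.0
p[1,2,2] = -56.0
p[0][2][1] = 61.0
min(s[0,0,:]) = -32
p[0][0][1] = -89.0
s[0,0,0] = -3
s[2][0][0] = -23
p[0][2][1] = 61.0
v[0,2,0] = 59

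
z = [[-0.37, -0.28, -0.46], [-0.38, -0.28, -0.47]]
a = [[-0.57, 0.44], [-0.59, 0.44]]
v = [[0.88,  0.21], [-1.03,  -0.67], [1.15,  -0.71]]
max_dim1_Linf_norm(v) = 1.15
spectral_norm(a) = 1.03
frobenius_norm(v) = 2.04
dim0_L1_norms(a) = [1.16, 0.88]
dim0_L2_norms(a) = [0.82, 0.62]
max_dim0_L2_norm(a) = 0.82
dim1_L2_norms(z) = [0.65, 0.67]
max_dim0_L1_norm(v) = 3.06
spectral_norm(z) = 0.93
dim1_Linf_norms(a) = [0.57, 0.59]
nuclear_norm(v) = 2.78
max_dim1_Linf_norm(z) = 0.47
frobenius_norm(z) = 0.93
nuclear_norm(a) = 1.04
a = z @ v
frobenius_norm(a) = 1.03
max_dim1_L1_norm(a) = 1.03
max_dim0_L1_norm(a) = 1.16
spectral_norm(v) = 1.78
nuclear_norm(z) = 0.94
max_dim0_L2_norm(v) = 1.78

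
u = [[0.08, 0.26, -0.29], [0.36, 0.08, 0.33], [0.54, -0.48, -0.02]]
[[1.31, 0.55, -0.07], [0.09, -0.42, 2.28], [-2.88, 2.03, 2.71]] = u @ [[-0.78, 2.00, 4.97], [5.13, -1.85, -0.12], [-0.13, -3.02, 1.51]]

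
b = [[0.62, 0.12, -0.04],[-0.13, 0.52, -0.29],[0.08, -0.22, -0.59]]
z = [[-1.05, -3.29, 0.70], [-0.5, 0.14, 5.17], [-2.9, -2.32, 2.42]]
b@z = [[-0.60, -1.93, 0.96],[0.72, 1.17, 1.90],[1.74, 1.07, -2.51]]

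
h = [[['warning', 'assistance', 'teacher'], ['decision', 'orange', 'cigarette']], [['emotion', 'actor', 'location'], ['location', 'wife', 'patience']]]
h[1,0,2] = 'location'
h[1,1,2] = 'patience'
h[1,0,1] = 'actor'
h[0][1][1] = 'orange'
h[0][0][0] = 'warning'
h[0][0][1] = 'assistance'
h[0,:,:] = [['warning', 'assistance', 'teacher'], ['decision', 'orange', 'cigarette']]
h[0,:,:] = [['warning', 'assistance', 'teacher'], ['decision', 'orange', 'cigarette']]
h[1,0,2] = 'location'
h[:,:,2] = [['teacher', 'cigarette'], ['location', 'patience']]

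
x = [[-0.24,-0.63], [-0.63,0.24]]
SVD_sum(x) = [[-0.24, 0.00], [-0.63, 0.0]] + [[0.00, -0.63],[0.00, 0.24]]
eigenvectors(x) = [[-0.82, 0.57], [-0.57, -0.82]]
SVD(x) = [[-0.36, -0.93],  [-0.93, 0.36]] @ diag([0.674166151627327, 0.674166151627327]) @ [[1.00,0.0], [0.00,1.0]]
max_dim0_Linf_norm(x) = 0.63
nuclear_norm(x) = 1.35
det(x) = -0.45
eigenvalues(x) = [-0.67, 0.67]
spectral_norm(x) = 0.67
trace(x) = 0.00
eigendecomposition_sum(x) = [[-0.46, -0.32],[-0.32, -0.22]] + [[0.22, -0.32],[-0.32, 0.46]]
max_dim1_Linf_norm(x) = 0.63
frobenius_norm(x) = 0.95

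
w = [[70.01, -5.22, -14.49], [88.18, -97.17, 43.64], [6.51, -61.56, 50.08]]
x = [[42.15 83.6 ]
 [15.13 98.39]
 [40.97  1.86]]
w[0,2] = -14.49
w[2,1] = -61.56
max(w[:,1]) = -5.22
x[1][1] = 98.39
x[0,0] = 42.15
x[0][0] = 42.15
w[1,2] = 43.64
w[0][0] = 70.01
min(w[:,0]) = 6.51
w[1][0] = 88.18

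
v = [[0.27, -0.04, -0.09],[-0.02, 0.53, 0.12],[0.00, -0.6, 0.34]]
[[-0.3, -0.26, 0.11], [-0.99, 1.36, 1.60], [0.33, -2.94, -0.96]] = v@[[-1.91,-1.50,1.4], [-1.55,3.19,2.65], [-1.75,-3.01,1.84]]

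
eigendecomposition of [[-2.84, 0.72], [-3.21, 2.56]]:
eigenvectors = [[-0.84, -0.14], [-0.55, -0.99]]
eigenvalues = [-2.37, 2.09]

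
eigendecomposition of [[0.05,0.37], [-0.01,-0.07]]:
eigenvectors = [[0.99+0.00j, (0.99-0j)],[-0.16+0.03j, (-0.16-0.03j)]]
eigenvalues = [(-0.01+0.01j), (-0.01-0.01j)]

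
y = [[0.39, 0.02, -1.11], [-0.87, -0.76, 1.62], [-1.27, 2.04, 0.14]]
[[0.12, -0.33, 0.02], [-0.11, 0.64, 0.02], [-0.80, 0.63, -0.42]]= y@[[0.29, -0.5, 0.14], [-0.21, -0.01, -0.12], [-0.01, 0.12, 0.03]]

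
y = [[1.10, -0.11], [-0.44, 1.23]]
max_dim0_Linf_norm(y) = 1.23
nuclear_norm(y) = 2.35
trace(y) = 2.33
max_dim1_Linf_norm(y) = 1.23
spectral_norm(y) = 1.46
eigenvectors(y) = [[-0.56, 0.35], [-0.83, -0.94]]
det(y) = 1.30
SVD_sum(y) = [[0.55, -0.61],[-0.81, 0.89]] + [[0.55,  0.5], [0.37,  0.34]]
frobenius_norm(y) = 1.71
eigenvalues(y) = [0.94, 1.39]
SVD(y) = [[-0.56, 0.83], [0.83, 0.56]] @ diag([1.459203956800962, 0.8940491107631705]) @ [[-0.67,0.74], [0.74,0.67]]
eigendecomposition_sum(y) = [[0.6, 0.22], [0.90, 0.34]] + [[0.5,-0.33], [-1.34,0.89]]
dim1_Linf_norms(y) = [1.1, 1.23]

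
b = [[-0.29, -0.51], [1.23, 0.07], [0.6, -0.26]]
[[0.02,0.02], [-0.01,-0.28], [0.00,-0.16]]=b @ [[-0.01,-0.23], [-0.03,0.09]]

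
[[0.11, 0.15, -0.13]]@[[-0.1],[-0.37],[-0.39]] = [[-0.02]]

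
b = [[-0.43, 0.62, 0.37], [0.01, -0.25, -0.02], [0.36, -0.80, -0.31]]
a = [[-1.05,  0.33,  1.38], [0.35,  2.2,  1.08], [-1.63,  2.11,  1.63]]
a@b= [[0.95, -1.84, -0.82], [0.26, -1.20, -0.25], [1.31, -2.84, -1.15]]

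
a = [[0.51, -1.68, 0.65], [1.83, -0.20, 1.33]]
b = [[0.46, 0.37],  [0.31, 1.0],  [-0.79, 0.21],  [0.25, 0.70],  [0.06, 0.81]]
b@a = [[0.91, -0.85, 0.79], [1.99, -0.72, 1.53], [-0.02, 1.29, -0.23], [1.41, -0.56, 1.09], [1.51, -0.26, 1.12]]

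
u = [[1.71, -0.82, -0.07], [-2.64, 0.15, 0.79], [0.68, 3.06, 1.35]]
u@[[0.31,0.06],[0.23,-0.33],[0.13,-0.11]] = [[0.33, 0.38],[-0.68, -0.29],[1.09, -1.12]]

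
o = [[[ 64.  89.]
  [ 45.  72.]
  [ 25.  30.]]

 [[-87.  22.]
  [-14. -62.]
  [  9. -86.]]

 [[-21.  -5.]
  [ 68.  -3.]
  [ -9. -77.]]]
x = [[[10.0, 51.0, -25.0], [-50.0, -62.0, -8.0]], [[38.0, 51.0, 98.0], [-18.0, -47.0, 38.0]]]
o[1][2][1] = -86.0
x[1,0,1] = 51.0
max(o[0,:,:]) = 89.0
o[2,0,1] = -5.0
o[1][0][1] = 22.0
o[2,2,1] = -77.0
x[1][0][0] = 38.0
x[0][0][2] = -25.0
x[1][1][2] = 38.0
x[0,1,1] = -62.0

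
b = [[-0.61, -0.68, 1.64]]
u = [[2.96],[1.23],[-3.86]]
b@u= [[-8.97]]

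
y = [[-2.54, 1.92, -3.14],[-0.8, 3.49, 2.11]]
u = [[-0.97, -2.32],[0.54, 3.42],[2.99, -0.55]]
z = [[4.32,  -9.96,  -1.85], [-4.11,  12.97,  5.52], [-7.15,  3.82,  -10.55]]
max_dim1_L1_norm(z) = 22.6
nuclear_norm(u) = 7.33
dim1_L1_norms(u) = [3.29, 3.96, 3.54]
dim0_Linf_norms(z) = [7.15, 12.97, 10.55]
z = u @ y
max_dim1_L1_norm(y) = 7.6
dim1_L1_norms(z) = [16.13, 22.6, 21.52]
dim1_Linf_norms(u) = [2.32, 3.42, 2.99]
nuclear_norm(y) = 8.61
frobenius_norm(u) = 5.25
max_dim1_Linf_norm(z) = 12.97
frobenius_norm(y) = 6.10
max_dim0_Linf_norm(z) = 12.97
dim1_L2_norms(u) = [2.51, 3.46, 3.04]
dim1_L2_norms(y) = [4.47, 4.16]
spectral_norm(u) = 4.26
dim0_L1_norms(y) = [3.34, 5.41, 5.25]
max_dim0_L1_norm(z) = 26.75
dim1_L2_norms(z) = [11.01, 14.68, 13.3]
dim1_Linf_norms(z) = [9.96, 12.97, 10.55]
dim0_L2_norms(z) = [9.31, 16.79, 12.05]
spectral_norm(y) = 4.60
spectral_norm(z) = 18.58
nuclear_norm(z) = 31.57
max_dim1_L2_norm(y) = 4.47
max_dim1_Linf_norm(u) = 3.42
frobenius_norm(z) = 22.67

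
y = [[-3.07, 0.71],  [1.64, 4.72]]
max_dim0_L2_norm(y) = 4.77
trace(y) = 1.65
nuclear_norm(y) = 8.14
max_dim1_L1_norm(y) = 6.36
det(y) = -15.65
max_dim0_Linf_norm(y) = 4.72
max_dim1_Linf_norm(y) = 4.72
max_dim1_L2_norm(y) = 5.0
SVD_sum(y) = [[-0.22, -0.51], [1.96, 4.59]] + [[-2.85, 1.22], [-0.32, 0.13]]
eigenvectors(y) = [[-0.98, -0.09],[0.20, -1.00]]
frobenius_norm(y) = 5.91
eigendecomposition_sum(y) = [[-3.16, 0.28], [0.65, -0.06]] + [[0.09, 0.43], [0.99, 4.78]]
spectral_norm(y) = 5.02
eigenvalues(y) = [-3.22, 4.87]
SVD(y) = [[-0.11,0.99],[0.99,0.11]] @ diag([5.015393557296205, 3.1213502631764536]) @ [[0.39, 0.92], [-0.92, 0.39]]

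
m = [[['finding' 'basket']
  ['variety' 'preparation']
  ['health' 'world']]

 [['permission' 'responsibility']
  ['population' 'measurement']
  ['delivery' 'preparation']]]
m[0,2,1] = 'world'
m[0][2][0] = 'health'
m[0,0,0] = 'finding'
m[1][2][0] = 'delivery'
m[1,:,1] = ['responsibility', 'measurement', 'preparation']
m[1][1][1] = 'measurement'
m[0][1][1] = 'preparation'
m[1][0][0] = 'permission'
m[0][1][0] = 'variety'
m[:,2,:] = [['health', 'world'], ['delivery', 'preparation']]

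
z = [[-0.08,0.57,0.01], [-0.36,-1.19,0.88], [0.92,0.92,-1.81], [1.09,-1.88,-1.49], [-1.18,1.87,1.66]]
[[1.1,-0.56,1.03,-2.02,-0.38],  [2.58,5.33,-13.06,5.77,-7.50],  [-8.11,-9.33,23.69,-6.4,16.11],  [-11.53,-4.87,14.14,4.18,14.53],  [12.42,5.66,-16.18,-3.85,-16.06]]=z@[[-0.55, -0.93, 4.48, -0.39, 3.99], [1.77, -1.18, 2.6, -3.63, 0.02], [5.10, 4.08, -9.49, 1.49, -6.86]]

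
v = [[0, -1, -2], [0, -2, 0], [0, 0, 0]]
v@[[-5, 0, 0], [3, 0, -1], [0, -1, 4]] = [[-3, 2, -7], [-6, 0, 2], [0, 0, 0]]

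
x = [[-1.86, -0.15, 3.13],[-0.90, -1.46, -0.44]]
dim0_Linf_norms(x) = [1.86, 1.46, 3.13]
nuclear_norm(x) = 5.41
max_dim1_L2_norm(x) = 3.64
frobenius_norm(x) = 4.05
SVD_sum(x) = [[-1.9,  -0.22,  3.1], [-0.1,  -0.01,  0.16]] + [[0.04, 0.07, 0.03], [-0.80, -1.45, -0.6]]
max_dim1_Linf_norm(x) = 3.13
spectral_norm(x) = 3.65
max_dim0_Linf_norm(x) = 3.13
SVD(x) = [[-1.00,-0.05], [-0.05,1.0]] @ diag([3.647623930990416, 1.763246907856645]) @ [[0.52, 0.06, -0.85], [-0.46, -0.82, -0.34]]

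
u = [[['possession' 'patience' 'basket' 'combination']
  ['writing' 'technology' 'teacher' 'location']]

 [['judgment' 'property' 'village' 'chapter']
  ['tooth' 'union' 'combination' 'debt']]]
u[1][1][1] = 'union'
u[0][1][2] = 'teacher'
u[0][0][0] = 'possession'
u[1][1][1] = 'union'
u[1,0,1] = 'property'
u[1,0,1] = 'property'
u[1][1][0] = 'tooth'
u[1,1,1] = 'union'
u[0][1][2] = 'teacher'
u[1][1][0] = 'tooth'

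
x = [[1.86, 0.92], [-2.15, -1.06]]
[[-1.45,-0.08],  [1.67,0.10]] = x @ [[-0.68, -0.54], [-0.20, 1.00]]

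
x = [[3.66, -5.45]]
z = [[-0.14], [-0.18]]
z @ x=[[-0.51, 0.76], [-0.66, 0.98]]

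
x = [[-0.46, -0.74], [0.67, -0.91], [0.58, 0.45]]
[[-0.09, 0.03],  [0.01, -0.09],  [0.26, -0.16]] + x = [[-0.55,-0.71], [0.68,-1.0], [0.84,0.29]]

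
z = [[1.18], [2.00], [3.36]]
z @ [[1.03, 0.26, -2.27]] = [[1.22, 0.31, -2.68], [2.06, 0.52, -4.54], [3.46, 0.87, -7.63]]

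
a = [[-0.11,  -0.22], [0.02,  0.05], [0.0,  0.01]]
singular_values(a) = [0.25, 0.01]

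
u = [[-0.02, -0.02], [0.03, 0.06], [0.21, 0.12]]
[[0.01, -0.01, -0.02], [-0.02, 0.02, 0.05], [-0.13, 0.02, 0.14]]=u@[[-0.68,-0.19,0.35], [0.09,0.51,0.58]]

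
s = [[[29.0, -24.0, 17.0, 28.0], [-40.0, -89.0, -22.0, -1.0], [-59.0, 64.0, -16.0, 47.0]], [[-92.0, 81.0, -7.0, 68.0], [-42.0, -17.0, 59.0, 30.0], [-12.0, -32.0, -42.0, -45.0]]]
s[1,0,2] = -7.0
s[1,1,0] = -42.0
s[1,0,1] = 81.0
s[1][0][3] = 68.0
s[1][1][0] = -42.0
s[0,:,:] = [[29.0, -24.0, 17.0, 28.0], [-40.0, -89.0, -22.0, -1.0], [-59.0, 64.0, -16.0, 47.0]]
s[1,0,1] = 81.0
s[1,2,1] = -32.0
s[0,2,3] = 47.0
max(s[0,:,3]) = 47.0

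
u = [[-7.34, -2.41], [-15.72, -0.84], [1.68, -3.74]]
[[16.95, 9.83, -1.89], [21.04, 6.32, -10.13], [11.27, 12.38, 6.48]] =u @ [[-1.15, -0.22, 0.72],[-3.53, -3.41, -1.41]]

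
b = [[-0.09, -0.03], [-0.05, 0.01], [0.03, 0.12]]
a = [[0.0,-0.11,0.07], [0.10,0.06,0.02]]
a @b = [[0.01, 0.01], [-0.01, -0.0]]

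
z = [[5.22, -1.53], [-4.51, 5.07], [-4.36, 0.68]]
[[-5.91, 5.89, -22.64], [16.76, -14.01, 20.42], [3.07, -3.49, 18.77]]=z @ [[-0.22,0.43,-4.27], [3.11,-2.38,0.23]]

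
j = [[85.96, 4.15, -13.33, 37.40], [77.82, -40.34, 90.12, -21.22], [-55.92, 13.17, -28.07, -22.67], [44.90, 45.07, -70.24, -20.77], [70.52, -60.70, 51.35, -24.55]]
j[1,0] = 77.82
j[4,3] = -24.55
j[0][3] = 37.4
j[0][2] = -13.33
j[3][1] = 45.07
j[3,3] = -20.77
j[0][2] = -13.33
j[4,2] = 51.35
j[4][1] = -60.7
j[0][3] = 37.4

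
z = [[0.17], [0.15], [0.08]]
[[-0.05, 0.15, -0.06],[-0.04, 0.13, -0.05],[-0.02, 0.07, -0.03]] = z @ [[-0.28, 0.87, -0.35]]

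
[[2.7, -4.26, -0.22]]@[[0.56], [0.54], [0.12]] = [[-0.81]]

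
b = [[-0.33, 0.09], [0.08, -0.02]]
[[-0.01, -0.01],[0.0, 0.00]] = b @ [[0.05, 0.01],[0.03, -0.03]]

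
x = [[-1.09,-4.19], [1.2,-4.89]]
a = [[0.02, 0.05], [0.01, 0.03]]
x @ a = [[-0.06,  -0.18],[-0.02,  -0.09]]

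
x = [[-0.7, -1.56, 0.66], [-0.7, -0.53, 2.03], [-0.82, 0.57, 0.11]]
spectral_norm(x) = 2.63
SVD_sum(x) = [[-0.61, -0.80, 1.21], [-0.81, -1.07, 1.62], [-0.04, -0.06, 0.09]] + [[0.22, -0.76, -0.39], [-0.15, 0.53, 0.27], [-0.19, 0.64, 0.33]] + [[-0.31, -0.01, -0.16],[0.27, 0.01, 0.14],[-0.59, -0.02, -0.31]]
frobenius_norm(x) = 3.04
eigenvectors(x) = [[(0.37+0j),  (-0.83+0j),  -0.83-0.00j], [-0.74+0.00j,  -0.39+0.26j,  (-0.39-0.26j)], [(-0.57+0j),  -0.23-0.22j,  -0.23+0.22j]]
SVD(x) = [[-0.6, -0.67, -0.44], [-0.8, 0.47, 0.37], [-0.04, 0.57, -0.82]] @ diag([2.6269922801783174, 1.3049991036505542, 0.8101165961482165]) @ [[0.39, 0.51, -0.77], [-0.25, 0.86, 0.44], [0.89, 0.02, 0.46]]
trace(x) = -1.12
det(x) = 2.78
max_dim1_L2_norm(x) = 2.21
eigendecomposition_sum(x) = [[(0.24+0j),(-0.3+0j),-0.36+0.00j], [(-0.48-0j),(0.6+0j),0.71+0.00j], [-0.37-0.00j,0.46+0.00j,(0.54+0j)]] + [[(-0.47+0.36j), -0.63-0.87j, 0.51+1.36j], [(-0.11+0.32j), (-0.57-0.21j), 0.66+0.48j], [-0.23-0.02j, (0.05-0.41j), -0.22+0.51j]] + [[-0.47-0.36j, -0.63+0.87j, 0.51-1.36j],[(-0.11-0.32j), (-0.57+0.21j), 0.66-0.48j],[(-0.23+0.02j), (0.05+0.41j), -0.22-0.51j]]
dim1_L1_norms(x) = [2.92, 3.26, 1.5]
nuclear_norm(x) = 4.74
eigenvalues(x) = [(1.39+0j), (-1.25+0.66j), (-1.25-0.66j)]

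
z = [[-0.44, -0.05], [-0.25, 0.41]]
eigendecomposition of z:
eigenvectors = [[-0.96, 0.06],[-0.28, -1.0]]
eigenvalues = [-0.45, 0.42]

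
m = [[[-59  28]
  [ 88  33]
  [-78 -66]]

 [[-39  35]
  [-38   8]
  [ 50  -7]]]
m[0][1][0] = 88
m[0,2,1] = -66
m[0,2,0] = -78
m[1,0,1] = 35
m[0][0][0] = -59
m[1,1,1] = 8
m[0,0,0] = -59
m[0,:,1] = [28, 33, -66]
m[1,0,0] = -39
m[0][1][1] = 33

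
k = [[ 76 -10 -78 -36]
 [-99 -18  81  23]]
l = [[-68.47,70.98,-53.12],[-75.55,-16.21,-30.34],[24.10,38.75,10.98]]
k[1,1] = -18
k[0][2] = -78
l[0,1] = 70.98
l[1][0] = -75.55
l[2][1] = 38.75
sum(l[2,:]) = 73.83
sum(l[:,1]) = 93.52000000000001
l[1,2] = -30.34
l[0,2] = -53.12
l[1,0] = -75.55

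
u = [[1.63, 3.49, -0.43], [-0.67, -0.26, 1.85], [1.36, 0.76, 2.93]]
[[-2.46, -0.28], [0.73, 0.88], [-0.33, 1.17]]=u @ [[-0.37, -0.10], [-0.51, 0.02], [0.19, 0.44]]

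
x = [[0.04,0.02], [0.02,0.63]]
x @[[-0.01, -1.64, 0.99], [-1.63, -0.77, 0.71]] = [[-0.03, -0.08, 0.05], [-1.03, -0.52, 0.47]]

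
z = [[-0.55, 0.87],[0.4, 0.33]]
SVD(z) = [[1.00, 0.08], [0.08, -1.0]] @ diag([1.0320151120069114, 0.5130738821937465]) @ [[-0.50,0.87],[-0.87,-0.5]]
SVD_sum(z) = [[-0.51,0.89], [-0.04,0.08]] + [[-0.04, -0.02], [0.44, 0.25]]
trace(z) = -0.22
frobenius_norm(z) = 1.15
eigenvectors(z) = [[-0.95, -0.59], [0.32, -0.80]]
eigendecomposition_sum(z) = [[-0.68, 0.5], [0.23, -0.17]] + [[0.13,0.37], [0.17,0.5]]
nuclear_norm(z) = 1.55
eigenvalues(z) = [-0.85, 0.63]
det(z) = -0.53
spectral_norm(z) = 1.03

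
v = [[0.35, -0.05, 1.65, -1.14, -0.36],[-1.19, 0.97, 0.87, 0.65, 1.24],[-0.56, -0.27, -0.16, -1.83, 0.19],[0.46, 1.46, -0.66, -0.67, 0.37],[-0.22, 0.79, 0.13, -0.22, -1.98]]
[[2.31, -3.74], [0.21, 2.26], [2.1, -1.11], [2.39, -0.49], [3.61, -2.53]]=v @ [[-0.42, -1.03], [1.55, -0.22], [0.37, -1.01], [-1.38, 1.16], [-0.98, 1.11]]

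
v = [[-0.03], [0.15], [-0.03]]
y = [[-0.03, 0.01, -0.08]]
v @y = [[0.0, -0.0, 0.0],[-0.00, 0.0, -0.01],[0.0, -0.00, 0.0]]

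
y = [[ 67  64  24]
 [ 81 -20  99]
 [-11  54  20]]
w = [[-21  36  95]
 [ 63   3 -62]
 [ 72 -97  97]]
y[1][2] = 99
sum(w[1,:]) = 4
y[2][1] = 54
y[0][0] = 67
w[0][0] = -21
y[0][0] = 67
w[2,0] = 72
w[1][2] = -62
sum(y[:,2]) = 143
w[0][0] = -21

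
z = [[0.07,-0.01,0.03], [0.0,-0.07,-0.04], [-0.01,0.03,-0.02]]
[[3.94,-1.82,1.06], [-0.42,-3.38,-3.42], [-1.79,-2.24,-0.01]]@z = [[0.27, 0.12, 0.17], [0.0, 0.14, 0.19], [-0.13, 0.17, 0.04]]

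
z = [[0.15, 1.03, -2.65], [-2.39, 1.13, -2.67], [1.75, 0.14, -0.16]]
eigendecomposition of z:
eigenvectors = [[-0.40+0.41j, -0.40-0.41j, -0.01+0.00j], [-0.72+0.00j, (-0.72-0j), (0.93+0j)], [(0.19+0.35j), 0.19-0.35j, (0.36+0j)]]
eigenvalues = [(0.5+2.66j), (0.5-2.66j), (0.13+0j)]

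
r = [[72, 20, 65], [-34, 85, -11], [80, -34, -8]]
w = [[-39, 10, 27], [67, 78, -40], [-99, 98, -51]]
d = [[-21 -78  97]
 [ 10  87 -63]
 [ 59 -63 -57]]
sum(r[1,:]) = 40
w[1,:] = [67, 78, -40]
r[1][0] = -34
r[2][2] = -8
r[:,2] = [65, -11, -8]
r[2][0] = 80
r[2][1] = -34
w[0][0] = -39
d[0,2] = 97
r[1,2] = -11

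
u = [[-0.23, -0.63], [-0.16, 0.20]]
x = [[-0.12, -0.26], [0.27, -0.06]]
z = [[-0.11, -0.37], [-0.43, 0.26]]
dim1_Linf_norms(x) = [0.26, 0.27]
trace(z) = 0.15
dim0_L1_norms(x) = [0.39, 0.32]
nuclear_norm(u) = 0.90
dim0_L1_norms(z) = [0.54, 0.63]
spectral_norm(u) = 0.69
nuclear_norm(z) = 0.88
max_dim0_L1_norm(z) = 0.63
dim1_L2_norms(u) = [0.67, 0.26]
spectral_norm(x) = 0.31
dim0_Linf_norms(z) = [0.43, 0.37]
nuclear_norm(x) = 0.56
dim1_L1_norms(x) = [0.38, 0.33]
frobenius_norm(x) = 0.40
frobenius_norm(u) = 0.72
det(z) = -0.19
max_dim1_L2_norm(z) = 0.5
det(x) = 0.08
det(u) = -0.15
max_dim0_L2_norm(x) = 0.3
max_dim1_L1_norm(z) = 0.69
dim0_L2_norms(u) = [0.28, 0.66]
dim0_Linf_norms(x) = [0.27, 0.26]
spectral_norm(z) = 0.52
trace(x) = -0.18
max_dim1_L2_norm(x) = 0.29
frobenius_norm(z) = 0.63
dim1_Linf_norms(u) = [0.63, 0.2]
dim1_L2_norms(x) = [0.29, 0.28]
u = x + z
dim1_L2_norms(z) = [0.39, 0.5]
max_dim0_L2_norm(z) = 0.45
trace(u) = -0.03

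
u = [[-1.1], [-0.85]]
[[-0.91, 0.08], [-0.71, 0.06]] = u@[[0.83, -0.07]]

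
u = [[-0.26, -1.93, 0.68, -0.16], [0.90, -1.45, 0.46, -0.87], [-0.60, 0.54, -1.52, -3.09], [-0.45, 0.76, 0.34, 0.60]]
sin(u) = [[-1.08,  -1.38,  0.08,  -0.72], [0.66,  -1.68,  0.36,  -1.41], [0.31,  0.25,  -1.42,  -3.09], [-0.60,  1.17,  0.28,  0.68]]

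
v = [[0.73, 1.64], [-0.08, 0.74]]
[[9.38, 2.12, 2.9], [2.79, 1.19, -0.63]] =v @ [[3.52,-0.58,4.74],[4.15,1.55,-0.34]]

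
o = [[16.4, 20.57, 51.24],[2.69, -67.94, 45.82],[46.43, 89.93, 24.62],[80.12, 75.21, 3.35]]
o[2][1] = 89.93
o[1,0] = 2.69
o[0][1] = 20.57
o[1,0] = 2.69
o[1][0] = 2.69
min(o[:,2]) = 3.35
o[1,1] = -67.94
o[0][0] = 16.4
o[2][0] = 46.43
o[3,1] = 75.21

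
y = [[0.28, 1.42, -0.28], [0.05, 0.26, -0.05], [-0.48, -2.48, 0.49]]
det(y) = 0.00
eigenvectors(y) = [[(-0.5+0j),  -0.14-0.67j,  (-0.14+0.67j)], [(-0.09+0j),  (-0.11+0.13j),  -0.11-0.13j], [(0.86+0j),  -0.71+0.00j,  -0.71-0.00j]]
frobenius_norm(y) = 2.98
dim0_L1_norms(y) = [0.81, 4.16, 0.82]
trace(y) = 1.03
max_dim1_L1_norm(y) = 3.45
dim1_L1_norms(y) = [1.98, 0.36, 3.45]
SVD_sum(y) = [[0.28, 1.42, -0.28],[0.05, 0.26, -0.05],[-0.48, -2.48, 0.49]] + [[0.0, -0.00, 0.00], [-0.00, 0.0, -0.00], [0.0, -0.00, 0.00]] + [[-0.0, 0.00, 0.00],[-0.0, 0.00, 0.0],[-0.00, 0.00, 0.0]]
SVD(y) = [[-0.50, 0.87, 0.03], [-0.09, -0.09, 0.99], [0.86, 0.49, 0.12]] @ diag([2.9776968082078996, 0.004458735769233729, 0.001355752123896731]) @ [[-0.19, -0.96, 0.19], [0.98, -0.17, 0.12], [-0.08, 0.21, 0.97]]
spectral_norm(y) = 2.98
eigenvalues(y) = [(1.02+0j), 0j, -0j]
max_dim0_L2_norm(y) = 2.87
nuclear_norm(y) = 2.98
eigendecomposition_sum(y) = [[(0.28+0j), 1.43-0.00j, -0.28+0.00j], [0.05+0.00j, 0.26-0.00j, (-0.05+0j)], [-0.48-0.00j, (-2.49+0j), (0.49+0j)]] + [[0j,  (-0+0j),  0j], [0.00-0.00j,  0.00+0.00j,  -0j], [-0j,  0.00+0.01j,  0.00+0.00j]] + [[0.00-0.00j,-0.00-0.00j,0.00-0.00j],  [0.00+0.00j,-0j,0.00+0.00j],  [0.00+0.00j,0.00-0.01j,0.00-0.00j]]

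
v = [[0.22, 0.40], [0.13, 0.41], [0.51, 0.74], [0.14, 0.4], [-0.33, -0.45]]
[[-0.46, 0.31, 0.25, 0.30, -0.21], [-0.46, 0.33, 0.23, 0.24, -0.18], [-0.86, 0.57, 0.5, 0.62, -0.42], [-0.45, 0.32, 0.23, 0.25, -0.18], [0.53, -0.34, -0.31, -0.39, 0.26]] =v @ [[-0.12, -0.10, 0.31, 0.64, -0.36],[-1.08, 0.84, 0.46, 0.39, -0.32]]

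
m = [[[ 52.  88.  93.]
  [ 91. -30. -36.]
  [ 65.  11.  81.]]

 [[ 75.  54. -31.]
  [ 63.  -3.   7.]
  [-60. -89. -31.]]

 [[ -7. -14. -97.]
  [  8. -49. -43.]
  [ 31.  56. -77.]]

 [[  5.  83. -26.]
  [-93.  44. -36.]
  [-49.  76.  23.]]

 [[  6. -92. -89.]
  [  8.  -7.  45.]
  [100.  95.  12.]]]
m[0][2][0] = 65.0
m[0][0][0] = 52.0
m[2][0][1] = -14.0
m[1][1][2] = 7.0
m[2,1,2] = -43.0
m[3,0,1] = 83.0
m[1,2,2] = -31.0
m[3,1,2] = -36.0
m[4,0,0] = 6.0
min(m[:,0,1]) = -92.0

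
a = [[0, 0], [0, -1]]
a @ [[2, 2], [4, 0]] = [[0, 0], [-4, 0]]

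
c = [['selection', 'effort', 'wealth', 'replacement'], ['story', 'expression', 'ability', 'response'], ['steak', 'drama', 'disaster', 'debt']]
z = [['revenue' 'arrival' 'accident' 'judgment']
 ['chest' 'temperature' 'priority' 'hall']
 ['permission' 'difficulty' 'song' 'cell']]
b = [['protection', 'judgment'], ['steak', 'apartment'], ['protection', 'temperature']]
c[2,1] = 'drama'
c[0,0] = 'selection'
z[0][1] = 'arrival'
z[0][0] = 'revenue'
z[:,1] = ['arrival', 'temperature', 'difficulty']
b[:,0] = ['protection', 'steak', 'protection']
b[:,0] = ['protection', 'steak', 'protection']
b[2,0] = 'protection'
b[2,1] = 'temperature'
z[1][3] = 'hall'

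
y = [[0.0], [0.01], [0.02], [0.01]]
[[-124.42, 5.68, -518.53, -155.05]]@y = [[-11.86]]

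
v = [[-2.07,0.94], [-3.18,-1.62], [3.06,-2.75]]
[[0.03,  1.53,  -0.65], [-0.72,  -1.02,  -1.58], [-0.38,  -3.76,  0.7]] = v @[[0.10, -0.24, 0.40],[0.25, 1.10, 0.19]]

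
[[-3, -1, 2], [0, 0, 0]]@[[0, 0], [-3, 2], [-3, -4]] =[[-3, -10], [0, 0]]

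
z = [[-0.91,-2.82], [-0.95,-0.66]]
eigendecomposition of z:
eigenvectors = [[-0.88, 0.85], [-0.47, -0.53]]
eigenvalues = [-2.43, 0.86]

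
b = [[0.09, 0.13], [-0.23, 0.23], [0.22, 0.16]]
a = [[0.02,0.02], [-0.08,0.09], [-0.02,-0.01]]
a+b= [[0.11, 0.15], [-0.31, 0.32], [0.20, 0.15]]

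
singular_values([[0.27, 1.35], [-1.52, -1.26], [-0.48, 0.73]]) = [2.31, 1.11]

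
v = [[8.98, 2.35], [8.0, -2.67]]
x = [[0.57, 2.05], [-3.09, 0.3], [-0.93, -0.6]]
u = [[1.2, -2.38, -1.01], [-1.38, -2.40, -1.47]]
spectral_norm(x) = 3.29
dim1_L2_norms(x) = [2.13, 3.1, 1.11]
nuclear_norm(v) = 15.58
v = u @ x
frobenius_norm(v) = 12.54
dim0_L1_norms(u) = [2.58, 4.78, 2.48]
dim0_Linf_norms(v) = [8.98, 2.67]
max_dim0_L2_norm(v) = 12.03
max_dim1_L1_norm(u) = 5.25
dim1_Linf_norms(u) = [2.38, 2.4]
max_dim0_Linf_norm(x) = 3.09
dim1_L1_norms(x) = [2.62, 3.39, 1.53]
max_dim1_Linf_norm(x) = 3.09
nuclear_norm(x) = 5.43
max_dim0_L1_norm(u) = 4.78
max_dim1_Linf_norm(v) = 8.98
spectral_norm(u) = 3.82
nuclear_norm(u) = 5.65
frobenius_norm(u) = 4.24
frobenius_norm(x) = 3.92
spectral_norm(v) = 12.03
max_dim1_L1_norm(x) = 3.39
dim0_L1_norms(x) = [4.59, 2.95]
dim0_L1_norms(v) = [16.98, 5.02]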